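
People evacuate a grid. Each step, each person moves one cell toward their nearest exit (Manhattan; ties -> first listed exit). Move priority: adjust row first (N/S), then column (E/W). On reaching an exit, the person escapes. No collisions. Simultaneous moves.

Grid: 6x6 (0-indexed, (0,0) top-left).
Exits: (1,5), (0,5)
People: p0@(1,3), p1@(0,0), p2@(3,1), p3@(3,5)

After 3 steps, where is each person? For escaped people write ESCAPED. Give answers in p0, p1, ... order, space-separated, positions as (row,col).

Step 1: p0:(1,3)->(1,4) | p1:(0,0)->(0,1) | p2:(3,1)->(2,1) | p3:(3,5)->(2,5)
Step 2: p0:(1,4)->(1,5)->EXIT | p1:(0,1)->(0,2) | p2:(2,1)->(1,1) | p3:(2,5)->(1,5)->EXIT
Step 3: p0:escaped | p1:(0,2)->(0,3) | p2:(1,1)->(1,2) | p3:escaped

ESCAPED (0,3) (1,2) ESCAPED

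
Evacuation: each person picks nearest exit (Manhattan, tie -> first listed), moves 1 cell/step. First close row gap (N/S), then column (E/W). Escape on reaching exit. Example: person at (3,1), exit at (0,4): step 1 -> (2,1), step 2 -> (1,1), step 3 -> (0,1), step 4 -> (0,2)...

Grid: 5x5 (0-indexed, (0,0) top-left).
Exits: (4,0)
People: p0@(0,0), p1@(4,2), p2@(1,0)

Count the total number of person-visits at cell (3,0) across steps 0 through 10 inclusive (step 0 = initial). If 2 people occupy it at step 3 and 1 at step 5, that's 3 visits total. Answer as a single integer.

Step 0: p0@(0,0) p1@(4,2) p2@(1,0) -> at (3,0): 0 [-], cum=0
Step 1: p0@(1,0) p1@(4,1) p2@(2,0) -> at (3,0): 0 [-], cum=0
Step 2: p0@(2,0) p1@ESC p2@(3,0) -> at (3,0): 1 [p2], cum=1
Step 3: p0@(3,0) p1@ESC p2@ESC -> at (3,0): 1 [p0], cum=2
Step 4: p0@ESC p1@ESC p2@ESC -> at (3,0): 0 [-], cum=2
Total visits = 2

Answer: 2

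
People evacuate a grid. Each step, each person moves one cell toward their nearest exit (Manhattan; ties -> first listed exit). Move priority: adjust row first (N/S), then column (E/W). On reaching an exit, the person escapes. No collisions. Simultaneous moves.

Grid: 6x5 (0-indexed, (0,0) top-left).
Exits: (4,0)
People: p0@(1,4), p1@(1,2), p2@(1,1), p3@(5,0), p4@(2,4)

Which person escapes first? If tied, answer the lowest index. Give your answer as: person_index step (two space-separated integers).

Step 1: p0:(1,4)->(2,4) | p1:(1,2)->(2,2) | p2:(1,1)->(2,1) | p3:(5,0)->(4,0)->EXIT | p4:(2,4)->(3,4)
Step 2: p0:(2,4)->(3,4) | p1:(2,2)->(3,2) | p2:(2,1)->(3,1) | p3:escaped | p4:(3,4)->(4,4)
Step 3: p0:(3,4)->(4,4) | p1:(3,2)->(4,2) | p2:(3,1)->(4,1) | p3:escaped | p4:(4,4)->(4,3)
Step 4: p0:(4,4)->(4,3) | p1:(4,2)->(4,1) | p2:(4,1)->(4,0)->EXIT | p3:escaped | p4:(4,3)->(4,2)
Step 5: p0:(4,3)->(4,2) | p1:(4,1)->(4,0)->EXIT | p2:escaped | p3:escaped | p4:(4,2)->(4,1)
Step 6: p0:(4,2)->(4,1) | p1:escaped | p2:escaped | p3:escaped | p4:(4,1)->(4,0)->EXIT
Step 7: p0:(4,1)->(4,0)->EXIT | p1:escaped | p2:escaped | p3:escaped | p4:escaped
Exit steps: [7, 5, 4, 1, 6]
First to escape: p3 at step 1

Answer: 3 1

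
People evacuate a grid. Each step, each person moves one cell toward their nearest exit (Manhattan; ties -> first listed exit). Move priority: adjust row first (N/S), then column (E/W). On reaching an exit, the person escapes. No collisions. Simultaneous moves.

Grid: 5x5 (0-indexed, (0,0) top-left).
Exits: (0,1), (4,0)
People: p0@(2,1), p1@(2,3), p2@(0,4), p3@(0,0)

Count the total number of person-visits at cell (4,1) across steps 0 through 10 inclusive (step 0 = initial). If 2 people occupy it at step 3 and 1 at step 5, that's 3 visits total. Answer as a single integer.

Step 0: p0@(2,1) p1@(2,3) p2@(0,4) p3@(0,0) -> at (4,1): 0 [-], cum=0
Step 1: p0@(1,1) p1@(1,3) p2@(0,3) p3@ESC -> at (4,1): 0 [-], cum=0
Step 2: p0@ESC p1@(0,3) p2@(0,2) p3@ESC -> at (4,1): 0 [-], cum=0
Step 3: p0@ESC p1@(0,2) p2@ESC p3@ESC -> at (4,1): 0 [-], cum=0
Step 4: p0@ESC p1@ESC p2@ESC p3@ESC -> at (4,1): 0 [-], cum=0
Total visits = 0

Answer: 0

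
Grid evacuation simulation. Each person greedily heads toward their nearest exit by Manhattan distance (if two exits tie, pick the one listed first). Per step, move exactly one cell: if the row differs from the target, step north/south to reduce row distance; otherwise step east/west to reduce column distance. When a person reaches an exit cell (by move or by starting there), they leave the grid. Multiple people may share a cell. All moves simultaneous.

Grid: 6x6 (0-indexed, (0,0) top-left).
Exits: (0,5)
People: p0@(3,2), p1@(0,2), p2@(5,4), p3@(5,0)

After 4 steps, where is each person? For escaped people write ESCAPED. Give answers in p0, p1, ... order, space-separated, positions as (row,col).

Step 1: p0:(3,2)->(2,2) | p1:(0,2)->(0,3) | p2:(5,4)->(4,4) | p3:(5,0)->(4,0)
Step 2: p0:(2,2)->(1,2) | p1:(0,3)->(0,4) | p2:(4,4)->(3,4) | p3:(4,0)->(3,0)
Step 3: p0:(1,2)->(0,2) | p1:(0,4)->(0,5)->EXIT | p2:(3,4)->(2,4) | p3:(3,0)->(2,0)
Step 4: p0:(0,2)->(0,3) | p1:escaped | p2:(2,4)->(1,4) | p3:(2,0)->(1,0)

(0,3) ESCAPED (1,4) (1,0)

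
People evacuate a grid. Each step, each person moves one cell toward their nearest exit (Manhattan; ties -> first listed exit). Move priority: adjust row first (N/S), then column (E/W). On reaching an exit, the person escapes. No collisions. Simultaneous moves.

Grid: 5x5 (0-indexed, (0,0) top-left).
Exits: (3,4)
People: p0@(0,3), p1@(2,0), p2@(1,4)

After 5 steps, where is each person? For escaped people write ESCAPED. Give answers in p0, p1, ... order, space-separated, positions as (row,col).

Step 1: p0:(0,3)->(1,3) | p1:(2,0)->(3,0) | p2:(1,4)->(2,4)
Step 2: p0:(1,3)->(2,3) | p1:(3,0)->(3,1) | p2:(2,4)->(3,4)->EXIT
Step 3: p0:(2,3)->(3,3) | p1:(3,1)->(3,2) | p2:escaped
Step 4: p0:(3,3)->(3,4)->EXIT | p1:(3,2)->(3,3) | p2:escaped
Step 5: p0:escaped | p1:(3,3)->(3,4)->EXIT | p2:escaped

ESCAPED ESCAPED ESCAPED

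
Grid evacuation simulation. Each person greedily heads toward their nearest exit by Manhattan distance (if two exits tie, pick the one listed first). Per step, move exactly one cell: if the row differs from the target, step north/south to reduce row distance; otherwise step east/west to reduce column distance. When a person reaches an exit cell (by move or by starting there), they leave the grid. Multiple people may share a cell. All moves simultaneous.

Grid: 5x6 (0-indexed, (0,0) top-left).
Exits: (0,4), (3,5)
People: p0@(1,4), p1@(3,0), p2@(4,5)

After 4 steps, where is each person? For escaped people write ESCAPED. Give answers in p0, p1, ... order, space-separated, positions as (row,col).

Step 1: p0:(1,4)->(0,4)->EXIT | p1:(3,0)->(3,1) | p2:(4,5)->(3,5)->EXIT
Step 2: p0:escaped | p1:(3,1)->(3,2) | p2:escaped
Step 3: p0:escaped | p1:(3,2)->(3,3) | p2:escaped
Step 4: p0:escaped | p1:(3,3)->(3,4) | p2:escaped

ESCAPED (3,4) ESCAPED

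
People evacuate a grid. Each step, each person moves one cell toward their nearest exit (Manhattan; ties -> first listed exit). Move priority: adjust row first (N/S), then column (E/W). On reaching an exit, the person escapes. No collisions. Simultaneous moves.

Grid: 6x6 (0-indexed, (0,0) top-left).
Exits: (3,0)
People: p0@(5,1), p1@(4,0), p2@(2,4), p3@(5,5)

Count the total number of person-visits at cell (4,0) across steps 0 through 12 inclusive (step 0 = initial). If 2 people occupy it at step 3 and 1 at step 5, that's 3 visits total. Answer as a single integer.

Step 0: p0@(5,1) p1@(4,0) p2@(2,4) p3@(5,5) -> at (4,0): 1 [p1], cum=1
Step 1: p0@(4,1) p1@ESC p2@(3,4) p3@(4,5) -> at (4,0): 0 [-], cum=1
Step 2: p0@(3,1) p1@ESC p2@(3,3) p3@(3,5) -> at (4,0): 0 [-], cum=1
Step 3: p0@ESC p1@ESC p2@(3,2) p3@(3,4) -> at (4,0): 0 [-], cum=1
Step 4: p0@ESC p1@ESC p2@(3,1) p3@(3,3) -> at (4,0): 0 [-], cum=1
Step 5: p0@ESC p1@ESC p2@ESC p3@(3,2) -> at (4,0): 0 [-], cum=1
Step 6: p0@ESC p1@ESC p2@ESC p3@(3,1) -> at (4,0): 0 [-], cum=1
Step 7: p0@ESC p1@ESC p2@ESC p3@ESC -> at (4,0): 0 [-], cum=1
Total visits = 1

Answer: 1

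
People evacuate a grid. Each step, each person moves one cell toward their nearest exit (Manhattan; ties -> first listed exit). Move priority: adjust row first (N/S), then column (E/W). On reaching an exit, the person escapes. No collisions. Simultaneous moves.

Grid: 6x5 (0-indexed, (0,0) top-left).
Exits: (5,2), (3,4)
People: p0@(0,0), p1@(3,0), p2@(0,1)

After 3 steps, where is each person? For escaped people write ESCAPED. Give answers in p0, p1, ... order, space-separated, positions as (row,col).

Step 1: p0:(0,0)->(1,0) | p1:(3,0)->(4,0) | p2:(0,1)->(1,1)
Step 2: p0:(1,0)->(2,0) | p1:(4,0)->(5,0) | p2:(1,1)->(2,1)
Step 3: p0:(2,0)->(3,0) | p1:(5,0)->(5,1) | p2:(2,1)->(3,1)

(3,0) (5,1) (3,1)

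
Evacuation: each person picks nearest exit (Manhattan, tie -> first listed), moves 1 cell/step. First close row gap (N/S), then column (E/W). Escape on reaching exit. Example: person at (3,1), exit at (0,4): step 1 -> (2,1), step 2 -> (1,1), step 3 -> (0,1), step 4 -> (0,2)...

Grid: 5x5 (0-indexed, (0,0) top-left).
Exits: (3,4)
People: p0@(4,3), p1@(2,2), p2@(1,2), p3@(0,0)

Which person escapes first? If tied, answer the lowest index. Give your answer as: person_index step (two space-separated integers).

Step 1: p0:(4,3)->(3,3) | p1:(2,2)->(3,2) | p2:(1,2)->(2,2) | p3:(0,0)->(1,0)
Step 2: p0:(3,3)->(3,4)->EXIT | p1:(3,2)->(3,3) | p2:(2,2)->(3,2) | p3:(1,0)->(2,0)
Step 3: p0:escaped | p1:(3,3)->(3,4)->EXIT | p2:(3,2)->(3,3) | p3:(2,0)->(3,0)
Step 4: p0:escaped | p1:escaped | p2:(3,3)->(3,4)->EXIT | p3:(3,0)->(3,1)
Step 5: p0:escaped | p1:escaped | p2:escaped | p3:(3,1)->(3,2)
Step 6: p0:escaped | p1:escaped | p2:escaped | p3:(3,2)->(3,3)
Step 7: p0:escaped | p1:escaped | p2:escaped | p3:(3,3)->(3,4)->EXIT
Exit steps: [2, 3, 4, 7]
First to escape: p0 at step 2

Answer: 0 2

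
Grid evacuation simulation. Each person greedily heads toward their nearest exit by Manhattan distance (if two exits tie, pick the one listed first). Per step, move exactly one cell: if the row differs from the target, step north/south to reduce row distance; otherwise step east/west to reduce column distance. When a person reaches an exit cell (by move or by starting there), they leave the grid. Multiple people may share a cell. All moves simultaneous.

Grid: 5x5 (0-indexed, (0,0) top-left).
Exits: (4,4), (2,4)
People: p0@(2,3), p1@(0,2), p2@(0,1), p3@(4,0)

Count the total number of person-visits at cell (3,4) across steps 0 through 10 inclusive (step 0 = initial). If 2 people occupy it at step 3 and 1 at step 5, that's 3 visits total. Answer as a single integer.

Answer: 0

Derivation:
Step 0: p0@(2,3) p1@(0,2) p2@(0,1) p3@(4,0) -> at (3,4): 0 [-], cum=0
Step 1: p0@ESC p1@(1,2) p2@(1,1) p3@(4,1) -> at (3,4): 0 [-], cum=0
Step 2: p0@ESC p1@(2,2) p2@(2,1) p3@(4,2) -> at (3,4): 0 [-], cum=0
Step 3: p0@ESC p1@(2,3) p2@(2,2) p3@(4,3) -> at (3,4): 0 [-], cum=0
Step 4: p0@ESC p1@ESC p2@(2,3) p3@ESC -> at (3,4): 0 [-], cum=0
Step 5: p0@ESC p1@ESC p2@ESC p3@ESC -> at (3,4): 0 [-], cum=0
Total visits = 0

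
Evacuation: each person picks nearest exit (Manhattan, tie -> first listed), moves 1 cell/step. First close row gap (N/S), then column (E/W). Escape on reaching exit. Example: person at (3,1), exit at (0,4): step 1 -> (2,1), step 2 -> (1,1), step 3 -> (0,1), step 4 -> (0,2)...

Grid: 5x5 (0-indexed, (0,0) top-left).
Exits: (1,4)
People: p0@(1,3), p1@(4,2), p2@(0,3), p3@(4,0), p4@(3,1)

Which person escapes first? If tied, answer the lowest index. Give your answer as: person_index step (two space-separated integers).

Answer: 0 1

Derivation:
Step 1: p0:(1,3)->(1,4)->EXIT | p1:(4,2)->(3,2) | p2:(0,3)->(1,3) | p3:(4,0)->(3,0) | p4:(3,1)->(2,1)
Step 2: p0:escaped | p1:(3,2)->(2,2) | p2:(1,3)->(1,4)->EXIT | p3:(3,0)->(2,0) | p4:(2,1)->(1,1)
Step 3: p0:escaped | p1:(2,2)->(1,2) | p2:escaped | p3:(2,0)->(1,0) | p4:(1,1)->(1,2)
Step 4: p0:escaped | p1:(1,2)->(1,3) | p2:escaped | p3:(1,0)->(1,1) | p4:(1,2)->(1,3)
Step 5: p0:escaped | p1:(1,3)->(1,4)->EXIT | p2:escaped | p3:(1,1)->(1,2) | p4:(1,3)->(1,4)->EXIT
Step 6: p0:escaped | p1:escaped | p2:escaped | p3:(1,2)->(1,3) | p4:escaped
Step 7: p0:escaped | p1:escaped | p2:escaped | p3:(1,3)->(1,4)->EXIT | p4:escaped
Exit steps: [1, 5, 2, 7, 5]
First to escape: p0 at step 1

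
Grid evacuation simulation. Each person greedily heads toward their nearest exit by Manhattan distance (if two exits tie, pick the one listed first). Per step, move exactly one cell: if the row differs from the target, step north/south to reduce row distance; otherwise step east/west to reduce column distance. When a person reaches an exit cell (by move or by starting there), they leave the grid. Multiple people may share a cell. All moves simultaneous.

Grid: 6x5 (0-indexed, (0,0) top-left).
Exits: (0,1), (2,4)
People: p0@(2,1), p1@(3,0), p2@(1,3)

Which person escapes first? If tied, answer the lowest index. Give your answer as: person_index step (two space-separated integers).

Step 1: p0:(2,1)->(1,1) | p1:(3,0)->(2,0) | p2:(1,3)->(2,3)
Step 2: p0:(1,1)->(0,1)->EXIT | p1:(2,0)->(1,0) | p2:(2,3)->(2,4)->EXIT
Step 3: p0:escaped | p1:(1,0)->(0,0) | p2:escaped
Step 4: p0:escaped | p1:(0,0)->(0,1)->EXIT | p2:escaped
Exit steps: [2, 4, 2]
First to escape: p0 at step 2

Answer: 0 2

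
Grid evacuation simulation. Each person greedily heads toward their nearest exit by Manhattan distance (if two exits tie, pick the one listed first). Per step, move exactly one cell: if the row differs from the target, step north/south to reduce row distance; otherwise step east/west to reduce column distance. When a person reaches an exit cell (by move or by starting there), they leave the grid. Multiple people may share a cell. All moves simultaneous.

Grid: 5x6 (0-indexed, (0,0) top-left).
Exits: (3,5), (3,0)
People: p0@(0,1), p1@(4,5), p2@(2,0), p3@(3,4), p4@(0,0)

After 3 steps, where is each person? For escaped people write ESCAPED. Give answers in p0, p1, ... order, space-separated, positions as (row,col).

Step 1: p0:(0,1)->(1,1) | p1:(4,5)->(3,5)->EXIT | p2:(2,0)->(3,0)->EXIT | p3:(3,4)->(3,5)->EXIT | p4:(0,0)->(1,0)
Step 2: p0:(1,1)->(2,1) | p1:escaped | p2:escaped | p3:escaped | p4:(1,0)->(2,0)
Step 3: p0:(2,1)->(3,1) | p1:escaped | p2:escaped | p3:escaped | p4:(2,0)->(3,0)->EXIT

(3,1) ESCAPED ESCAPED ESCAPED ESCAPED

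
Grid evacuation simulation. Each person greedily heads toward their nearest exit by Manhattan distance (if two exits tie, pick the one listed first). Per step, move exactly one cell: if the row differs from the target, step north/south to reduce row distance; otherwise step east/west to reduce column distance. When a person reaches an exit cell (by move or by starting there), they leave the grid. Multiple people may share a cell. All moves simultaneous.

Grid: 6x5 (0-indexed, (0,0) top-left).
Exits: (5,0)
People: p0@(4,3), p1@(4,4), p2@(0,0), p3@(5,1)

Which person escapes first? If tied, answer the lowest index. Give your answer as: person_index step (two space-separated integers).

Step 1: p0:(4,3)->(5,3) | p1:(4,4)->(5,4) | p2:(0,0)->(1,0) | p3:(5,1)->(5,0)->EXIT
Step 2: p0:(5,3)->(5,2) | p1:(5,4)->(5,3) | p2:(1,0)->(2,0) | p3:escaped
Step 3: p0:(5,2)->(5,1) | p1:(5,3)->(5,2) | p2:(2,0)->(3,0) | p3:escaped
Step 4: p0:(5,1)->(5,0)->EXIT | p1:(5,2)->(5,1) | p2:(3,0)->(4,0) | p3:escaped
Step 5: p0:escaped | p1:(5,1)->(5,0)->EXIT | p2:(4,0)->(5,0)->EXIT | p3:escaped
Exit steps: [4, 5, 5, 1]
First to escape: p3 at step 1

Answer: 3 1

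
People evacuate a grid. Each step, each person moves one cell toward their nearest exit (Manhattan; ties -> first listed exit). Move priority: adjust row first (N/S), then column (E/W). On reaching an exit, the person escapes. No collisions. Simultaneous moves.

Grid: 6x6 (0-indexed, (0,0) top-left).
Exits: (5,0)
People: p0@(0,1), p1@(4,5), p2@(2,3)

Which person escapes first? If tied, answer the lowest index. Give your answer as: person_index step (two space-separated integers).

Answer: 0 6

Derivation:
Step 1: p0:(0,1)->(1,1) | p1:(4,5)->(5,5) | p2:(2,3)->(3,3)
Step 2: p0:(1,1)->(2,1) | p1:(5,5)->(5,4) | p2:(3,3)->(4,3)
Step 3: p0:(2,1)->(3,1) | p1:(5,4)->(5,3) | p2:(4,3)->(5,3)
Step 4: p0:(3,1)->(4,1) | p1:(5,3)->(5,2) | p2:(5,3)->(5,2)
Step 5: p0:(4,1)->(5,1) | p1:(5,2)->(5,1) | p2:(5,2)->(5,1)
Step 6: p0:(5,1)->(5,0)->EXIT | p1:(5,1)->(5,0)->EXIT | p2:(5,1)->(5,0)->EXIT
Exit steps: [6, 6, 6]
First to escape: p0 at step 6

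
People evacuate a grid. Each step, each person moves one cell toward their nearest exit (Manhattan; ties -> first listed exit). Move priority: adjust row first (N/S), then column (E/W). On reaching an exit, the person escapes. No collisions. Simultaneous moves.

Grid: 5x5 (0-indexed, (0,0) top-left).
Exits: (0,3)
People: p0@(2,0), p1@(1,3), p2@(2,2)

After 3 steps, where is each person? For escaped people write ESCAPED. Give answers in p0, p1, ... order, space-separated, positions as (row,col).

Step 1: p0:(2,0)->(1,0) | p1:(1,3)->(0,3)->EXIT | p2:(2,2)->(1,2)
Step 2: p0:(1,0)->(0,0) | p1:escaped | p2:(1,2)->(0,2)
Step 3: p0:(0,0)->(0,1) | p1:escaped | p2:(0,2)->(0,3)->EXIT

(0,1) ESCAPED ESCAPED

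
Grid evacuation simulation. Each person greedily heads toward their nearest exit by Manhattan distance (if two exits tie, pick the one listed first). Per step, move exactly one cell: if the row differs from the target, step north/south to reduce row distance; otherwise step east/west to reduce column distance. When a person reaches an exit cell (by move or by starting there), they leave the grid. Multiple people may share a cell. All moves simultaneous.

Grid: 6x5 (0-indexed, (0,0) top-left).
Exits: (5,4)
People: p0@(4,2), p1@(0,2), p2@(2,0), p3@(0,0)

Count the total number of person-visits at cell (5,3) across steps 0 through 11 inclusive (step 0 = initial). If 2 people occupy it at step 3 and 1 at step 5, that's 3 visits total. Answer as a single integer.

Step 0: p0@(4,2) p1@(0,2) p2@(2,0) p3@(0,0) -> at (5,3): 0 [-], cum=0
Step 1: p0@(5,2) p1@(1,2) p2@(3,0) p3@(1,0) -> at (5,3): 0 [-], cum=0
Step 2: p0@(5,3) p1@(2,2) p2@(4,0) p3@(2,0) -> at (5,3): 1 [p0], cum=1
Step 3: p0@ESC p1@(3,2) p2@(5,0) p3@(3,0) -> at (5,3): 0 [-], cum=1
Step 4: p0@ESC p1@(4,2) p2@(5,1) p3@(4,0) -> at (5,3): 0 [-], cum=1
Step 5: p0@ESC p1@(5,2) p2@(5,2) p3@(5,0) -> at (5,3): 0 [-], cum=1
Step 6: p0@ESC p1@(5,3) p2@(5,3) p3@(5,1) -> at (5,3): 2 [p1,p2], cum=3
Step 7: p0@ESC p1@ESC p2@ESC p3@(5,2) -> at (5,3): 0 [-], cum=3
Step 8: p0@ESC p1@ESC p2@ESC p3@(5,3) -> at (5,3): 1 [p3], cum=4
Step 9: p0@ESC p1@ESC p2@ESC p3@ESC -> at (5,3): 0 [-], cum=4
Total visits = 4

Answer: 4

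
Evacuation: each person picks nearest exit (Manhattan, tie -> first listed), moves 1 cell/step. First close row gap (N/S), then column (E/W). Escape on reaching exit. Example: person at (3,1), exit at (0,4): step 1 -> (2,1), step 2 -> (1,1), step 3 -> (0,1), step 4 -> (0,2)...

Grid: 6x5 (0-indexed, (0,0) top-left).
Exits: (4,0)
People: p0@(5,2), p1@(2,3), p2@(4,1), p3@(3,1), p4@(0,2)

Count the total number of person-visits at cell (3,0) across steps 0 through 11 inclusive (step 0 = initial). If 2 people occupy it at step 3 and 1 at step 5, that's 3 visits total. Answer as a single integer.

Step 0: p0@(5,2) p1@(2,3) p2@(4,1) p3@(3,1) p4@(0,2) -> at (3,0): 0 [-], cum=0
Step 1: p0@(4,2) p1@(3,3) p2@ESC p3@(4,1) p4@(1,2) -> at (3,0): 0 [-], cum=0
Step 2: p0@(4,1) p1@(4,3) p2@ESC p3@ESC p4@(2,2) -> at (3,0): 0 [-], cum=0
Step 3: p0@ESC p1@(4,2) p2@ESC p3@ESC p4@(3,2) -> at (3,0): 0 [-], cum=0
Step 4: p0@ESC p1@(4,1) p2@ESC p3@ESC p4@(4,2) -> at (3,0): 0 [-], cum=0
Step 5: p0@ESC p1@ESC p2@ESC p3@ESC p4@(4,1) -> at (3,0): 0 [-], cum=0
Step 6: p0@ESC p1@ESC p2@ESC p3@ESC p4@ESC -> at (3,0): 0 [-], cum=0
Total visits = 0

Answer: 0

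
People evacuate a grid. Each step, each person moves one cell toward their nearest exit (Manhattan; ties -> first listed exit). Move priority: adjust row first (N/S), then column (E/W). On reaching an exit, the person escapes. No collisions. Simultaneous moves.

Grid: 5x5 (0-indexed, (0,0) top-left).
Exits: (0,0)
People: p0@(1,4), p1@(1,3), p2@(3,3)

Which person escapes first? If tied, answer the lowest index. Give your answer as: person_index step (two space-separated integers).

Step 1: p0:(1,4)->(0,4) | p1:(1,3)->(0,3) | p2:(3,3)->(2,3)
Step 2: p0:(0,4)->(0,3) | p1:(0,3)->(0,2) | p2:(2,3)->(1,3)
Step 3: p0:(0,3)->(0,2) | p1:(0,2)->(0,1) | p2:(1,3)->(0,3)
Step 4: p0:(0,2)->(0,1) | p1:(0,1)->(0,0)->EXIT | p2:(0,3)->(0,2)
Step 5: p0:(0,1)->(0,0)->EXIT | p1:escaped | p2:(0,2)->(0,1)
Step 6: p0:escaped | p1:escaped | p2:(0,1)->(0,0)->EXIT
Exit steps: [5, 4, 6]
First to escape: p1 at step 4

Answer: 1 4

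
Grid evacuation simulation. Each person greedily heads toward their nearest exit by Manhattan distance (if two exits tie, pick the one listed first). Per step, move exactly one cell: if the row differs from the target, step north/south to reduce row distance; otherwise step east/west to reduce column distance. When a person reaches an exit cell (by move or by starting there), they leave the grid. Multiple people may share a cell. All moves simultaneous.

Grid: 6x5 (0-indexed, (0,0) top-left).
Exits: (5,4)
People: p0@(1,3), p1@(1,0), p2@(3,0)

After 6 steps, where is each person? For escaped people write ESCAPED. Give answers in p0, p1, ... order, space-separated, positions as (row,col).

Step 1: p0:(1,3)->(2,3) | p1:(1,0)->(2,0) | p2:(3,0)->(4,0)
Step 2: p0:(2,3)->(3,3) | p1:(2,0)->(3,0) | p2:(4,0)->(5,0)
Step 3: p0:(3,3)->(4,3) | p1:(3,0)->(4,0) | p2:(5,0)->(5,1)
Step 4: p0:(4,3)->(5,3) | p1:(4,0)->(5,0) | p2:(5,1)->(5,2)
Step 5: p0:(5,3)->(5,4)->EXIT | p1:(5,0)->(5,1) | p2:(5,2)->(5,3)
Step 6: p0:escaped | p1:(5,1)->(5,2) | p2:(5,3)->(5,4)->EXIT

ESCAPED (5,2) ESCAPED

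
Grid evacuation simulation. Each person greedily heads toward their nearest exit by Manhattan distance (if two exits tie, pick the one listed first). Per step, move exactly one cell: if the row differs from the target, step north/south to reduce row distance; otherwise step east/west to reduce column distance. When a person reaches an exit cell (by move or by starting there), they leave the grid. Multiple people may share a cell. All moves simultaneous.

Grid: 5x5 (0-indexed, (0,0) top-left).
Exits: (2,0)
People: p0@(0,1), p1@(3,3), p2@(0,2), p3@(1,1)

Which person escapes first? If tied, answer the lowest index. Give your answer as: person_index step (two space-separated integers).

Answer: 3 2

Derivation:
Step 1: p0:(0,1)->(1,1) | p1:(3,3)->(2,3) | p2:(0,2)->(1,2) | p3:(1,1)->(2,1)
Step 2: p0:(1,1)->(2,1) | p1:(2,3)->(2,2) | p2:(1,2)->(2,2) | p3:(2,1)->(2,0)->EXIT
Step 3: p0:(2,1)->(2,0)->EXIT | p1:(2,2)->(2,1) | p2:(2,2)->(2,1) | p3:escaped
Step 4: p0:escaped | p1:(2,1)->(2,0)->EXIT | p2:(2,1)->(2,0)->EXIT | p3:escaped
Exit steps: [3, 4, 4, 2]
First to escape: p3 at step 2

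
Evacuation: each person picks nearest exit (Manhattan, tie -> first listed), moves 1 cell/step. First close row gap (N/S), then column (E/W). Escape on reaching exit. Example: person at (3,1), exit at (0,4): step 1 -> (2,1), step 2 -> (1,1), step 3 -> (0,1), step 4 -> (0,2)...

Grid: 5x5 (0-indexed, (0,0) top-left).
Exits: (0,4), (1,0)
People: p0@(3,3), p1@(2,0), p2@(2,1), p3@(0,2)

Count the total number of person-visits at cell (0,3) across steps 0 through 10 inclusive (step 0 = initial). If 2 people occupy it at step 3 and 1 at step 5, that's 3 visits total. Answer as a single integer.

Step 0: p0@(3,3) p1@(2,0) p2@(2,1) p3@(0,2) -> at (0,3): 0 [-], cum=0
Step 1: p0@(2,3) p1@ESC p2@(1,1) p3@(0,3) -> at (0,3): 1 [p3], cum=1
Step 2: p0@(1,3) p1@ESC p2@ESC p3@ESC -> at (0,3): 0 [-], cum=1
Step 3: p0@(0,3) p1@ESC p2@ESC p3@ESC -> at (0,3): 1 [p0], cum=2
Step 4: p0@ESC p1@ESC p2@ESC p3@ESC -> at (0,3): 0 [-], cum=2
Total visits = 2

Answer: 2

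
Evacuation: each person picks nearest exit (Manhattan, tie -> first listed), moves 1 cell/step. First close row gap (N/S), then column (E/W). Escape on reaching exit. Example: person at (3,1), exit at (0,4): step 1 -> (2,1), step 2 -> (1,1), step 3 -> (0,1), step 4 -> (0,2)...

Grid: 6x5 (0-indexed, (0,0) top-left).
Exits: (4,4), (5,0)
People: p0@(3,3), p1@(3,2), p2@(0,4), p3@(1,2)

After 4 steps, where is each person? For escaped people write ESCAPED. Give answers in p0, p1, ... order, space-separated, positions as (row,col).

Step 1: p0:(3,3)->(4,3) | p1:(3,2)->(4,2) | p2:(0,4)->(1,4) | p3:(1,2)->(2,2)
Step 2: p0:(4,3)->(4,4)->EXIT | p1:(4,2)->(4,3) | p2:(1,4)->(2,4) | p3:(2,2)->(3,2)
Step 3: p0:escaped | p1:(4,3)->(4,4)->EXIT | p2:(2,4)->(3,4) | p3:(3,2)->(4,2)
Step 4: p0:escaped | p1:escaped | p2:(3,4)->(4,4)->EXIT | p3:(4,2)->(4,3)

ESCAPED ESCAPED ESCAPED (4,3)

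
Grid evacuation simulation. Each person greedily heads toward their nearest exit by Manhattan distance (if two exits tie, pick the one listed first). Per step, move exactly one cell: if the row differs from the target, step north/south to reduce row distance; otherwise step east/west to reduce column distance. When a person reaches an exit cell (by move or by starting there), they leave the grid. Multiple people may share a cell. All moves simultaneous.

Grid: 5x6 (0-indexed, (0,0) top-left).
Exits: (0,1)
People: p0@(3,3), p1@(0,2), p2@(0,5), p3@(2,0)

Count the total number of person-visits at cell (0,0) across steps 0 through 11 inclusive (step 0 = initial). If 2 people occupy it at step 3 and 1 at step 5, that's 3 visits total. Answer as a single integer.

Answer: 1

Derivation:
Step 0: p0@(3,3) p1@(0,2) p2@(0,5) p3@(2,0) -> at (0,0): 0 [-], cum=0
Step 1: p0@(2,3) p1@ESC p2@(0,4) p3@(1,0) -> at (0,0): 0 [-], cum=0
Step 2: p0@(1,3) p1@ESC p2@(0,3) p3@(0,0) -> at (0,0): 1 [p3], cum=1
Step 3: p0@(0,3) p1@ESC p2@(0,2) p3@ESC -> at (0,0): 0 [-], cum=1
Step 4: p0@(0,2) p1@ESC p2@ESC p3@ESC -> at (0,0): 0 [-], cum=1
Step 5: p0@ESC p1@ESC p2@ESC p3@ESC -> at (0,0): 0 [-], cum=1
Total visits = 1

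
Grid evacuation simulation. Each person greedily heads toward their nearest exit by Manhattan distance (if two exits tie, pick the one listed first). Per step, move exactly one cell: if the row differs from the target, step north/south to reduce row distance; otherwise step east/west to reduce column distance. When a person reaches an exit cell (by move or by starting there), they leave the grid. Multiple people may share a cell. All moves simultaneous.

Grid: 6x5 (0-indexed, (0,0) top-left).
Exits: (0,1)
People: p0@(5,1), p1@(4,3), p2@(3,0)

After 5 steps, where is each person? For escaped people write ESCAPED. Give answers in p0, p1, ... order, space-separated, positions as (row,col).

Step 1: p0:(5,1)->(4,1) | p1:(4,3)->(3,3) | p2:(3,0)->(2,0)
Step 2: p0:(4,1)->(3,1) | p1:(3,3)->(2,3) | p2:(2,0)->(1,0)
Step 3: p0:(3,1)->(2,1) | p1:(2,3)->(1,3) | p2:(1,0)->(0,0)
Step 4: p0:(2,1)->(1,1) | p1:(1,3)->(0,3) | p2:(0,0)->(0,1)->EXIT
Step 5: p0:(1,1)->(0,1)->EXIT | p1:(0,3)->(0,2) | p2:escaped

ESCAPED (0,2) ESCAPED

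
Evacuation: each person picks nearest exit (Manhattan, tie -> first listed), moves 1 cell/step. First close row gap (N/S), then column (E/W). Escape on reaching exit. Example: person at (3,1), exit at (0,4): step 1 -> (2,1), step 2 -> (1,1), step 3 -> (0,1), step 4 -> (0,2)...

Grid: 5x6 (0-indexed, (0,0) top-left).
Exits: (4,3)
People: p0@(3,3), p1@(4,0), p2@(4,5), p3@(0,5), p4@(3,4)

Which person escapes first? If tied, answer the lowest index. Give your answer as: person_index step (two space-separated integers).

Answer: 0 1

Derivation:
Step 1: p0:(3,3)->(4,3)->EXIT | p1:(4,0)->(4,1) | p2:(4,5)->(4,4) | p3:(0,5)->(1,5) | p4:(3,4)->(4,4)
Step 2: p0:escaped | p1:(4,1)->(4,2) | p2:(4,4)->(4,3)->EXIT | p3:(1,5)->(2,5) | p4:(4,4)->(4,3)->EXIT
Step 3: p0:escaped | p1:(4,2)->(4,3)->EXIT | p2:escaped | p3:(2,5)->(3,5) | p4:escaped
Step 4: p0:escaped | p1:escaped | p2:escaped | p3:(3,5)->(4,5) | p4:escaped
Step 5: p0:escaped | p1:escaped | p2:escaped | p3:(4,5)->(4,4) | p4:escaped
Step 6: p0:escaped | p1:escaped | p2:escaped | p3:(4,4)->(4,3)->EXIT | p4:escaped
Exit steps: [1, 3, 2, 6, 2]
First to escape: p0 at step 1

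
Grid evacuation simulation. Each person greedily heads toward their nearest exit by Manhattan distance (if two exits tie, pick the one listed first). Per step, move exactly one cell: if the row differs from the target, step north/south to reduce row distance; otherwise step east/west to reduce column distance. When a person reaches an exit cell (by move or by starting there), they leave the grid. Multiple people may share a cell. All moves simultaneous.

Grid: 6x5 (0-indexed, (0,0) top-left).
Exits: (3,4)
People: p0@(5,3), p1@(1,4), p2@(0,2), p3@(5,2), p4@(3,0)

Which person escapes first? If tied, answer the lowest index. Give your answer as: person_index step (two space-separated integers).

Answer: 1 2

Derivation:
Step 1: p0:(5,3)->(4,3) | p1:(1,4)->(2,4) | p2:(0,2)->(1,2) | p3:(5,2)->(4,2) | p4:(3,0)->(3,1)
Step 2: p0:(4,3)->(3,3) | p1:(2,4)->(3,4)->EXIT | p2:(1,2)->(2,2) | p3:(4,2)->(3,2) | p4:(3,1)->(3,2)
Step 3: p0:(3,3)->(3,4)->EXIT | p1:escaped | p2:(2,2)->(3,2) | p3:(3,2)->(3,3) | p4:(3,2)->(3,3)
Step 4: p0:escaped | p1:escaped | p2:(3,2)->(3,3) | p3:(3,3)->(3,4)->EXIT | p4:(3,3)->(3,4)->EXIT
Step 5: p0:escaped | p1:escaped | p2:(3,3)->(3,4)->EXIT | p3:escaped | p4:escaped
Exit steps: [3, 2, 5, 4, 4]
First to escape: p1 at step 2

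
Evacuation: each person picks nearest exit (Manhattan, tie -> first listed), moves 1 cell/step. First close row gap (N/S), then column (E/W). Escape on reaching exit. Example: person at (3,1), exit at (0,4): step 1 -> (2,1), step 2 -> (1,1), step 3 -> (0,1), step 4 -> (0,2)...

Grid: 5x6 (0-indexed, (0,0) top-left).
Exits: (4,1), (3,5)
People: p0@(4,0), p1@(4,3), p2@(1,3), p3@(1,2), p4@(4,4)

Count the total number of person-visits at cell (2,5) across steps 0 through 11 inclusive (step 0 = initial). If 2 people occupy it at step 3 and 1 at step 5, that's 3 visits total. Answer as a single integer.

Answer: 0

Derivation:
Step 0: p0@(4,0) p1@(4,3) p2@(1,3) p3@(1,2) p4@(4,4) -> at (2,5): 0 [-], cum=0
Step 1: p0@ESC p1@(4,2) p2@(2,3) p3@(2,2) p4@(3,4) -> at (2,5): 0 [-], cum=0
Step 2: p0@ESC p1@ESC p2@(3,3) p3@(3,2) p4@ESC -> at (2,5): 0 [-], cum=0
Step 3: p0@ESC p1@ESC p2@(3,4) p3@(4,2) p4@ESC -> at (2,5): 0 [-], cum=0
Step 4: p0@ESC p1@ESC p2@ESC p3@ESC p4@ESC -> at (2,5): 0 [-], cum=0
Total visits = 0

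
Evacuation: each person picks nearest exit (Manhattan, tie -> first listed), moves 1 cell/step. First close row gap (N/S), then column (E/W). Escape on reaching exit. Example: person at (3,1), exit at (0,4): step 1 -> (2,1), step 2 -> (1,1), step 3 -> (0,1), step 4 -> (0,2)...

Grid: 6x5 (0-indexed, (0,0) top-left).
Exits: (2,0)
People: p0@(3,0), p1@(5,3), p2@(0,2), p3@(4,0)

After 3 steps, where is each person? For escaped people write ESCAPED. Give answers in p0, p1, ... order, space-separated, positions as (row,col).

Step 1: p0:(3,0)->(2,0)->EXIT | p1:(5,3)->(4,3) | p2:(0,2)->(1,2) | p3:(4,0)->(3,0)
Step 2: p0:escaped | p1:(4,3)->(3,3) | p2:(1,2)->(2,2) | p3:(3,0)->(2,0)->EXIT
Step 3: p0:escaped | p1:(3,3)->(2,3) | p2:(2,2)->(2,1) | p3:escaped

ESCAPED (2,3) (2,1) ESCAPED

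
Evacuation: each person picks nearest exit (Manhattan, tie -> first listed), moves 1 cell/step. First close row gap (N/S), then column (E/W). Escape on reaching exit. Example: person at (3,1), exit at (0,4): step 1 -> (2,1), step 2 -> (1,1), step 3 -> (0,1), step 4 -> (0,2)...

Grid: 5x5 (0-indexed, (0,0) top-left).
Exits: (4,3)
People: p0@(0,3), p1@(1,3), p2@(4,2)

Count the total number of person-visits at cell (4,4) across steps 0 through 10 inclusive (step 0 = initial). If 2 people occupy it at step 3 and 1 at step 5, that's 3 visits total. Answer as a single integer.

Step 0: p0@(0,3) p1@(1,3) p2@(4,2) -> at (4,4): 0 [-], cum=0
Step 1: p0@(1,3) p1@(2,3) p2@ESC -> at (4,4): 0 [-], cum=0
Step 2: p0@(2,3) p1@(3,3) p2@ESC -> at (4,4): 0 [-], cum=0
Step 3: p0@(3,3) p1@ESC p2@ESC -> at (4,4): 0 [-], cum=0
Step 4: p0@ESC p1@ESC p2@ESC -> at (4,4): 0 [-], cum=0
Total visits = 0

Answer: 0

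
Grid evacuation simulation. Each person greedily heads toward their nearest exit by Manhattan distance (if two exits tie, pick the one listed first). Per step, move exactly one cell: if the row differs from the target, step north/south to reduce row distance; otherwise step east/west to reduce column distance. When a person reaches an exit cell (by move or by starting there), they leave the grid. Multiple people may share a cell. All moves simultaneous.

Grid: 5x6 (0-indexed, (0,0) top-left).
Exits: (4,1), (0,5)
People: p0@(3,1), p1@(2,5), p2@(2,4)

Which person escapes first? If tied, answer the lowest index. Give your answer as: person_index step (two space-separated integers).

Answer: 0 1

Derivation:
Step 1: p0:(3,1)->(4,1)->EXIT | p1:(2,5)->(1,5) | p2:(2,4)->(1,4)
Step 2: p0:escaped | p1:(1,5)->(0,5)->EXIT | p2:(1,4)->(0,4)
Step 3: p0:escaped | p1:escaped | p2:(0,4)->(0,5)->EXIT
Exit steps: [1, 2, 3]
First to escape: p0 at step 1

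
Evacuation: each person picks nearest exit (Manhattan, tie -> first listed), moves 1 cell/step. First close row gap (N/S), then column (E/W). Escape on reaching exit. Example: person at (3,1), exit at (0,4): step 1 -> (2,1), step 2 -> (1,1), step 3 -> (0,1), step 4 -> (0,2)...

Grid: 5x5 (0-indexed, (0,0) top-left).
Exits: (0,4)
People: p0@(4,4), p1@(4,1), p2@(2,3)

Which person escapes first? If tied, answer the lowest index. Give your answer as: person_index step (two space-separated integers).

Step 1: p0:(4,4)->(3,4) | p1:(4,1)->(3,1) | p2:(2,3)->(1,3)
Step 2: p0:(3,4)->(2,4) | p1:(3,1)->(2,1) | p2:(1,3)->(0,3)
Step 3: p0:(2,4)->(1,4) | p1:(2,1)->(1,1) | p2:(0,3)->(0,4)->EXIT
Step 4: p0:(1,4)->(0,4)->EXIT | p1:(1,1)->(0,1) | p2:escaped
Step 5: p0:escaped | p1:(0,1)->(0,2) | p2:escaped
Step 6: p0:escaped | p1:(0,2)->(0,3) | p2:escaped
Step 7: p0:escaped | p1:(0,3)->(0,4)->EXIT | p2:escaped
Exit steps: [4, 7, 3]
First to escape: p2 at step 3

Answer: 2 3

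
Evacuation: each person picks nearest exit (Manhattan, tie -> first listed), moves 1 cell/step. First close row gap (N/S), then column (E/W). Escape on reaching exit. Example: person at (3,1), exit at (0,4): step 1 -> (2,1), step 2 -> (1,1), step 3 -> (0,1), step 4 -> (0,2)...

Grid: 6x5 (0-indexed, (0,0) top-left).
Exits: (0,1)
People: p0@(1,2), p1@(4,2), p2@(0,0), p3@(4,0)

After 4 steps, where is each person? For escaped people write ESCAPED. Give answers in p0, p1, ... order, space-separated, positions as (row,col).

Step 1: p0:(1,2)->(0,2) | p1:(4,2)->(3,2) | p2:(0,0)->(0,1)->EXIT | p3:(4,0)->(3,0)
Step 2: p0:(0,2)->(0,1)->EXIT | p1:(3,2)->(2,2) | p2:escaped | p3:(3,0)->(2,0)
Step 3: p0:escaped | p1:(2,2)->(1,2) | p2:escaped | p3:(2,0)->(1,0)
Step 4: p0:escaped | p1:(1,2)->(0,2) | p2:escaped | p3:(1,0)->(0,0)

ESCAPED (0,2) ESCAPED (0,0)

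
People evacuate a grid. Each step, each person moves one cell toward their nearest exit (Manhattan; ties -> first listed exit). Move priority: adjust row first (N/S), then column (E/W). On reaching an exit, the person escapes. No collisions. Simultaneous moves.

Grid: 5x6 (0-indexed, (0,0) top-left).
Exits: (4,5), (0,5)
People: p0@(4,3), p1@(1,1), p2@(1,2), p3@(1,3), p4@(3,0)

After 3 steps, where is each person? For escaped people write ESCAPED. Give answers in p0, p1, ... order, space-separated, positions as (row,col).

Step 1: p0:(4,3)->(4,4) | p1:(1,1)->(0,1) | p2:(1,2)->(0,2) | p3:(1,3)->(0,3) | p4:(3,0)->(4,0)
Step 2: p0:(4,4)->(4,5)->EXIT | p1:(0,1)->(0,2) | p2:(0,2)->(0,3) | p3:(0,3)->(0,4) | p4:(4,0)->(4,1)
Step 3: p0:escaped | p1:(0,2)->(0,3) | p2:(0,3)->(0,4) | p3:(0,4)->(0,5)->EXIT | p4:(4,1)->(4,2)

ESCAPED (0,3) (0,4) ESCAPED (4,2)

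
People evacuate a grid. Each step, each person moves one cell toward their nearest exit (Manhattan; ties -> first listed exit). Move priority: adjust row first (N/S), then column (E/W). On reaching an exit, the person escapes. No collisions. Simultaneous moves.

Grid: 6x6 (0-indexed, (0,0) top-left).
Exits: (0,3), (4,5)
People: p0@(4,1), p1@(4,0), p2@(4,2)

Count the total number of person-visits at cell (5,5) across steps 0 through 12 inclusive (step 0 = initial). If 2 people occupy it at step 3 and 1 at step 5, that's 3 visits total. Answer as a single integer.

Answer: 0

Derivation:
Step 0: p0@(4,1) p1@(4,0) p2@(4,2) -> at (5,5): 0 [-], cum=0
Step 1: p0@(4,2) p1@(4,1) p2@(4,3) -> at (5,5): 0 [-], cum=0
Step 2: p0@(4,3) p1@(4,2) p2@(4,4) -> at (5,5): 0 [-], cum=0
Step 3: p0@(4,4) p1@(4,3) p2@ESC -> at (5,5): 0 [-], cum=0
Step 4: p0@ESC p1@(4,4) p2@ESC -> at (5,5): 0 [-], cum=0
Step 5: p0@ESC p1@ESC p2@ESC -> at (5,5): 0 [-], cum=0
Total visits = 0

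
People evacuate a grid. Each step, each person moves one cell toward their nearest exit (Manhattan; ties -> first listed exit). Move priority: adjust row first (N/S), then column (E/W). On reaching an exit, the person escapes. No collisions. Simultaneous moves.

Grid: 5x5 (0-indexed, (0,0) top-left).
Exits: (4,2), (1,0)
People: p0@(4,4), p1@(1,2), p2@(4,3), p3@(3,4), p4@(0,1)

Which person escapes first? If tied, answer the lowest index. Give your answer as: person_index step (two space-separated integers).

Answer: 2 1

Derivation:
Step 1: p0:(4,4)->(4,3) | p1:(1,2)->(1,1) | p2:(4,3)->(4,2)->EXIT | p3:(3,4)->(4,4) | p4:(0,1)->(1,1)
Step 2: p0:(4,3)->(4,2)->EXIT | p1:(1,1)->(1,0)->EXIT | p2:escaped | p3:(4,4)->(4,3) | p4:(1,1)->(1,0)->EXIT
Step 3: p0:escaped | p1:escaped | p2:escaped | p3:(4,3)->(4,2)->EXIT | p4:escaped
Exit steps: [2, 2, 1, 3, 2]
First to escape: p2 at step 1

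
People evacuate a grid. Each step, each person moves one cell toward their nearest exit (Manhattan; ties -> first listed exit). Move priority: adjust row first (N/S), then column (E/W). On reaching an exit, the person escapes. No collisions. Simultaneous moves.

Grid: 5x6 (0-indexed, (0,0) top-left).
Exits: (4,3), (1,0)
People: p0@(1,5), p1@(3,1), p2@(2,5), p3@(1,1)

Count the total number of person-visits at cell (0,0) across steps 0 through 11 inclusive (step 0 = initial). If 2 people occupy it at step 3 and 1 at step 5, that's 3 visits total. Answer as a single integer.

Step 0: p0@(1,5) p1@(3,1) p2@(2,5) p3@(1,1) -> at (0,0): 0 [-], cum=0
Step 1: p0@(2,5) p1@(4,1) p2@(3,5) p3@ESC -> at (0,0): 0 [-], cum=0
Step 2: p0@(3,5) p1@(4,2) p2@(4,5) p3@ESC -> at (0,0): 0 [-], cum=0
Step 3: p0@(4,5) p1@ESC p2@(4,4) p3@ESC -> at (0,0): 0 [-], cum=0
Step 4: p0@(4,4) p1@ESC p2@ESC p3@ESC -> at (0,0): 0 [-], cum=0
Step 5: p0@ESC p1@ESC p2@ESC p3@ESC -> at (0,0): 0 [-], cum=0
Total visits = 0

Answer: 0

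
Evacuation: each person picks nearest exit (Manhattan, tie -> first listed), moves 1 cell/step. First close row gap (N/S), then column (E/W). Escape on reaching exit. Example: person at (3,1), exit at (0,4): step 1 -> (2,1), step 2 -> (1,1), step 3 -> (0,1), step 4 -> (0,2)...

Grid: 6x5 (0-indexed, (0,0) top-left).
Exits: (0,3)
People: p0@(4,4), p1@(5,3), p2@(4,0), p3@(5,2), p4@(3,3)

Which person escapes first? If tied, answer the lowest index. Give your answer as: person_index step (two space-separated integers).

Step 1: p0:(4,4)->(3,4) | p1:(5,3)->(4,3) | p2:(4,0)->(3,0) | p3:(5,2)->(4,2) | p4:(3,3)->(2,3)
Step 2: p0:(3,4)->(2,4) | p1:(4,3)->(3,3) | p2:(3,0)->(2,0) | p3:(4,2)->(3,2) | p4:(2,3)->(1,3)
Step 3: p0:(2,4)->(1,4) | p1:(3,3)->(2,3) | p2:(2,0)->(1,0) | p3:(3,2)->(2,2) | p4:(1,3)->(0,3)->EXIT
Step 4: p0:(1,4)->(0,4) | p1:(2,3)->(1,3) | p2:(1,0)->(0,0) | p3:(2,2)->(1,2) | p4:escaped
Step 5: p0:(0,4)->(0,3)->EXIT | p1:(1,3)->(0,3)->EXIT | p2:(0,0)->(0,1) | p3:(1,2)->(0,2) | p4:escaped
Step 6: p0:escaped | p1:escaped | p2:(0,1)->(0,2) | p3:(0,2)->(0,3)->EXIT | p4:escaped
Step 7: p0:escaped | p1:escaped | p2:(0,2)->(0,3)->EXIT | p3:escaped | p4:escaped
Exit steps: [5, 5, 7, 6, 3]
First to escape: p4 at step 3

Answer: 4 3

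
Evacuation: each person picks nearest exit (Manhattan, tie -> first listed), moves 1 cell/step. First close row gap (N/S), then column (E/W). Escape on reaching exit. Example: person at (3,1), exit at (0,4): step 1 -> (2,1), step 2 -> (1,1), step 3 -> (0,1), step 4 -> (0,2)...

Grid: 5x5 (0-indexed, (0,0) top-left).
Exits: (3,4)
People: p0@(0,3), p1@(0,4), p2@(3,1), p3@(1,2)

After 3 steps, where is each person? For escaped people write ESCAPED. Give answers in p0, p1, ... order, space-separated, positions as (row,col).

Step 1: p0:(0,3)->(1,3) | p1:(0,4)->(1,4) | p2:(3,1)->(3,2) | p3:(1,2)->(2,2)
Step 2: p0:(1,3)->(2,3) | p1:(1,4)->(2,4) | p2:(3,2)->(3,3) | p3:(2,2)->(3,2)
Step 3: p0:(2,3)->(3,3) | p1:(2,4)->(3,4)->EXIT | p2:(3,3)->(3,4)->EXIT | p3:(3,2)->(3,3)

(3,3) ESCAPED ESCAPED (3,3)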